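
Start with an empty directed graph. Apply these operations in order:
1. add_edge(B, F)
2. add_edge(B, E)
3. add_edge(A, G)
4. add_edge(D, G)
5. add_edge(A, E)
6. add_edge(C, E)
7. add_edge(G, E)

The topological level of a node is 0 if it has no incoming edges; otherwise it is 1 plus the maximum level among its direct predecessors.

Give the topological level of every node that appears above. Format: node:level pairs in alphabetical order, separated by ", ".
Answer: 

Answer: A:0, B:0, C:0, D:0, E:2, F:1, G:1

Derivation:
Op 1: add_edge(B, F). Edges now: 1
Op 2: add_edge(B, E). Edges now: 2
Op 3: add_edge(A, G). Edges now: 3
Op 4: add_edge(D, G). Edges now: 4
Op 5: add_edge(A, E). Edges now: 5
Op 6: add_edge(C, E). Edges now: 6
Op 7: add_edge(G, E). Edges now: 7
Compute levels (Kahn BFS):
  sources (in-degree 0): A, B, C, D
  process A: level=0
    A->E: in-degree(E)=3, level(E)>=1
    A->G: in-degree(G)=1, level(G)>=1
  process B: level=0
    B->E: in-degree(E)=2, level(E)>=1
    B->F: in-degree(F)=0, level(F)=1, enqueue
  process C: level=0
    C->E: in-degree(E)=1, level(E)>=1
  process D: level=0
    D->G: in-degree(G)=0, level(G)=1, enqueue
  process F: level=1
  process G: level=1
    G->E: in-degree(E)=0, level(E)=2, enqueue
  process E: level=2
All levels: A:0, B:0, C:0, D:0, E:2, F:1, G:1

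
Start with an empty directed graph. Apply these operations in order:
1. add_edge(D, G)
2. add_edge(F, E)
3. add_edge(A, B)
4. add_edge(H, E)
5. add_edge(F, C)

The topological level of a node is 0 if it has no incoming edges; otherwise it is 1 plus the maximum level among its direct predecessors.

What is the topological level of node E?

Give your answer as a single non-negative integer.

Op 1: add_edge(D, G). Edges now: 1
Op 2: add_edge(F, E). Edges now: 2
Op 3: add_edge(A, B). Edges now: 3
Op 4: add_edge(H, E). Edges now: 4
Op 5: add_edge(F, C). Edges now: 5
Compute levels (Kahn BFS):
  sources (in-degree 0): A, D, F, H
  process A: level=0
    A->B: in-degree(B)=0, level(B)=1, enqueue
  process D: level=0
    D->G: in-degree(G)=0, level(G)=1, enqueue
  process F: level=0
    F->C: in-degree(C)=0, level(C)=1, enqueue
    F->E: in-degree(E)=1, level(E)>=1
  process H: level=0
    H->E: in-degree(E)=0, level(E)=1, enqueue
  process B: level=1
  process G: level=1
  process C: level=1
  process E: level=1
All levels: A:0, B:1, C:1, D:0, E:1, F:0, G:1, H:0
level(E) = 1

Answer: 1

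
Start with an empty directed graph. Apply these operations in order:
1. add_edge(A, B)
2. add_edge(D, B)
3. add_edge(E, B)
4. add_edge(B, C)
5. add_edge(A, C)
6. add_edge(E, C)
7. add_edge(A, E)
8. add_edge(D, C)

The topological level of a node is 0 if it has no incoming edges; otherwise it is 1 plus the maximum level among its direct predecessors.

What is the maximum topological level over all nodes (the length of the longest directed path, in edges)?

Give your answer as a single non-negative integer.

Answer: 3

Derivation:
Op 1: add_edge(A, B). Edges now: 1
Op 2: add_edge(D, B). Edges now: 2
Op 3: add_edge(E, B). Edges now: 3
Op 4: add_edge(B, C). Edges now: 4
Op 5: add_edge(A, C). Edges now: 5
Op 6: add_edge(E, C). Edges now: 6
Op 7: add_edge(A, E). Edges now: 7
Op 8: add_edge(D, C). Edges now: 8
Compute levels (Kahn BFS):
  sources (in-degree 0): A, D
  process A: level=0
    A->B: in-degree(B)=2, level(B)>=1
    A->C: in-degree(C)=3, level(C)>=1
    A->E: in-degree(E)=0, level(E)=1, enqueue
  process D: level=0
    D->B: in-degree(B)=1, level(B)>=1
    D->C: in-degree(C)=2, level(C)>=1
  process E: level=1
    E->B: in-degree(B)=0, level(B)=2, enqueue
    E->C: in-degree(C)=1, level(C)>=2
  process B: level=2
    B->C: in-degree(C)=0, level(C)=3, enqueue
  process C: level=3
All levels: A:0, B:2, C:3, D:0, E:1
max level = 3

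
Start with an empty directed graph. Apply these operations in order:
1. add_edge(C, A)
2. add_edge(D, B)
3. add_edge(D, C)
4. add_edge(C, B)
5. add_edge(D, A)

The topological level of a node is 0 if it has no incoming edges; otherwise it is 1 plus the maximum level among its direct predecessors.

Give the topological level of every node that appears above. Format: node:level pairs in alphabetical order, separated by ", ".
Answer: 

Answer: A:2, B:2, C:1, D:0

Derivation:
Op 1: add_edge(C, A). Edges now: 1
Op 2: add_edge(D, B). Edges now: 2
Op 3: add_edge(D, C). Edges now: 3
Op 4: add_edge(C, B). Edges now: 4
Op 5: add_edge(D, A). Edges now: 5
Compute levels (Kahn BFS):
  sources (in-degree 0): D
  process D: level=0
    D->A: in-degree(A)=1, level(A)>=1
    D->B: in-degree(B)=1, level(B)>=1
    D->C: in-degree(C)=0, level(C)=1, enqueue
  process C: level=1
    C->A: in-degree(A)=0, level(A)=2, enqueue
    C->B: in-degree(B)=0, level(B)=2, enqueue
  process A: level=2
  process B: level=2
All levels: A:2, B:2, C:1, D:0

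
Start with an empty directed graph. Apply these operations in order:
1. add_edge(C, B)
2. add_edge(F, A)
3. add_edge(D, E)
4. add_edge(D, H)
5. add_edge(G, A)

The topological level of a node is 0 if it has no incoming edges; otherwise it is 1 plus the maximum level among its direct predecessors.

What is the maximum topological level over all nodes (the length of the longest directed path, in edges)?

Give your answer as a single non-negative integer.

Op 1: add_edge(C, B). Edges now: 1
Op 2: add_edge(F, A). Edges now: 2
Op 3: add_edge(D, E). Edges now: 3
Op 4: add_edge(D, H). Edges now: 4
Op 5: add_edge(G, A). Edges now: 5
Compute levels (Kahn BFS):
  sources (in-degree 0): C, D, F, G
  process C: level=0
    C->B: in-degree(B)=0, level(B)=1, enqueue
  process D: level=0
    D->E: in-degree(E)=0, level(E)=1, enqueue
    D->H: in-degree(H)=0, level(H)=1, enqueue
  process F: level=0
    F->A: in-degree(A)=1, level(A)>=1
  process G: level=0
    G->A: in-degree(A)=0, level(A)=1, enqueue
  process B: level=1
  process E: level=1
  process H: level=1
  process A: level=1
All levels: A:1, B:1, C:0, D:0, E:1, F:0, G:0, H:1
max level = 1

Answer: 1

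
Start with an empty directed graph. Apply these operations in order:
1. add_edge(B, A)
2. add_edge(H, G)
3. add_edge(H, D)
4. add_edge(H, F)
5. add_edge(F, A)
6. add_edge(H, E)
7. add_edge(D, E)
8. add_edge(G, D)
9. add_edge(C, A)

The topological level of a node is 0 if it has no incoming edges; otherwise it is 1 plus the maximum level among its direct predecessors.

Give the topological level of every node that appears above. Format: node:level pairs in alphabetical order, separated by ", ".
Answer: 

Answer: A:2, B:0, C:0, D:2, E:3, F:1, G:1, H:0

Derivation:
Op 1: add_edge(B, A). Edges now: 1
Op 2: add_edge(H, G). Edges now: 2
Op 3: add_edge(H, D). Edges now: 3
Op 4: add_edge(H, F). Edges now: 4
Op 5: add_edge(F, A). Edges now: 5
Op 6: add_edge(H, E). Edges now: 6
Op 7: add_edge(D, E). Edges now: 7
Op 8: add_edge(G, D). Edges now: 8
Op 9: add_edge(C, A). Edges now: 9
Compute levels (Kahn BFS):
  sources (in-degree 0): B, C, H
  process B: level=0
    B->A: in-degree(A)=2, level(A)>=1
  process C: level=0
    C->A: in-degree(A)=1, level(A)>=1
  process H: level=0
    H->D: in-degree(D)=1, level(D)>=1
    H->E: in-degree(E)=1, level(E)>=1
    H->F: in-degree(F)=0, level(F)=1, enqueue
    H->G: in-degree(G)=0, level(G)=1, enqueue
  process F: level=1
    F->A: in-degree(A)=0, level(A)=2, enqueue
  process G: level=1
    G->D: in-degree(D)=0, level(D)=2, enqueue
  process A: level=2
  process D: level=2
    D->E: in-degree(E)=0, level(E)=3, enqueue
  process E: level=3
All levels: A:2, B:0, C:0, D:2, E:3, F:1, G:1, H:0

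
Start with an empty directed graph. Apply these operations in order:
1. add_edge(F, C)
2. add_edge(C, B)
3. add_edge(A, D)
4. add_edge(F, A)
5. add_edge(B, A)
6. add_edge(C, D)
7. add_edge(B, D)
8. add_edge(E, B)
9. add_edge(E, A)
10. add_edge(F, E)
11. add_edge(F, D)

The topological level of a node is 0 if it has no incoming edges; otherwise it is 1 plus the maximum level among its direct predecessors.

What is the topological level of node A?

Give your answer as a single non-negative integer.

Op 1: add_edge(F, C). Edges now: 1
Op 2: add_edge(C, B). Edges now: 2
Op 3: add_edge(A, D). Edges now: 3
Op 4: add_edge(F, A). Edges now: 4
Op 5: add_edge(B, A). Edges now: 5
Op 6: add_edge(C, D). Edges now: 6
Op 7: add_edge(B, D). Edges now: 7
Op 8: add_edge(E, B). Edges now: 8
Op 9: add_edge(E, A). Edges now: 9
Op 10: add_edge(F, E). Edges now: 10
Op 11: add_edge(F, D). Edges now: 11
Compute levels (Kahn BFS):
  sources (in-degree 0): F
  process F: level=0
    F->A: in-degree(A)=2, level(A)>=1
    F->C: in-degree(C)=0, level(C)=1, enqueue
    F->D: in-degree(D)=3, level(D)>=1
    F->E: in-degree(E)=0, level(E)=1, enqueue
  process C: level=1
    C->B: in-degree(B)=1, level(B)>=2
    C->D: in-degree(D)=2, level(D)>=2
  process E: level=1
    E->A: in-degree(A)=1, level(A)>=2
    E->B: in-degree(B)=0, level(B)=2, enqueue
  process B: level=2
    B->A: in-degree(A)=0, level(A)=3, enqueue
    B->D: in-degree(D)=1, level(D)>=3
  process A: level=3
    A->D: in-degree(D)=0, level(D)=4, enqueue
  process D: level=4
All levels: A:3, B:2, C:1, D:4, E:1, F:0
level(A) = 3

Answer: 3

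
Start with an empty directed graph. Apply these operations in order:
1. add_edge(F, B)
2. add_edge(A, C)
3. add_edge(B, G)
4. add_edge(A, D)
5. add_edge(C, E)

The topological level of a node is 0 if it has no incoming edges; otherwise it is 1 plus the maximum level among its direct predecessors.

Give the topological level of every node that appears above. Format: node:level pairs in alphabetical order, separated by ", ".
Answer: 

Answer: A:0, B:1, C:1, D:1, E:2, F:0, G:2

Derivation:
Op 1: add_edge(F, B). Edges now: 1
Op 2: add_edge(A, C). Edges now: 2
Op 3: add_edge(B, G). Edges now: 3
Op 4: add_edge(A, D). Edges now: 4
Op 5: add_edge(C, E). Edges now: 5
Compute levels (Kahn BFS):
  sources (in-degree 0): A, F
  process A: level=0
    A->C: in-degree(C)=0, level(C)=1, enqueue
    A->D: in-degree(D)=0, level(D)=1, enqueue
  process F: level=0
    F->B: in-degree(B)=0, level(B)=1, enqueue
  process C: level=1
    C->E: in-degree(E)=0, level(E)=2, enqueue
  process D: level=1
  process B: level=1
    B->G: in-degree(G)=0, level(G)=2, enqueue
  process E: level=2
  process G: level=2
All levels: A:0, B:1, C:1, D:1, E:2, F:0, G:2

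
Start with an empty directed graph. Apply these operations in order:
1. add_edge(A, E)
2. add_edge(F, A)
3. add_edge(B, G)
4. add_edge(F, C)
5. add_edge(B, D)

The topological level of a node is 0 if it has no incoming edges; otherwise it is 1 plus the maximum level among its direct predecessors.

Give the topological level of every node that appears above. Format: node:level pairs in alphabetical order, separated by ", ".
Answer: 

Op 1: add_edge(A, E). Edges now: 1
Op 2: add_edge(F, A). Edges now: 2
Op 3: add_edge(B, G). Edges now: 3
Op 4: add_edge(F, C). Edges now: 4
Op 5: add_edge(B, D). Edges now: 5
Compute levels (Kahn BFS):
  sources (in-degree 0): B, F
  process B: level=0
    B->D: in-degree(D)=0, level(D)=1, enqueue
    B->G: in-degree(G)=0, level(G)=1, enqueue
  process F: level=0
    F->A: in-degree(A)=0, level(A)=1, enqueue
    F->C: in-degree(C)=0, level(C)=1, enqueue
  process D: level=1
  process G: level=1
  process A: level=1
    A->E: in-degree(E)=0, level(E)=2, enqueue
  process C: level=1
  process E: level=2
All levels: A:1, B:0, C:1, D:1, E:2, F:0, G:1

Answer: A:1, B:0, C:1, D:1, E:2, F:0, G:1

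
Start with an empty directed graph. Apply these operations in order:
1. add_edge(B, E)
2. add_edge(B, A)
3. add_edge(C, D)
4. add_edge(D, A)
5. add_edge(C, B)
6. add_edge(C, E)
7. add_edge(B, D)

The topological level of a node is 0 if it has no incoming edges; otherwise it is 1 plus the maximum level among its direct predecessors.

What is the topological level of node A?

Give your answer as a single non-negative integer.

Answer: 3

Derivation:
Op 1: add_edge(B, E). Edges now: 1
Op 2: add_edge(B, A). Edges now: 2
Op 3: add_edge(C, D). Edges now: 3
Op 4: add_edge(D, A). Edges now: 4
Op 5: add_edge(C, B). Edges now: 5
Op 6: add_edge(C, E). Edges now: 6
Op 7: add_edge(B, D). Edges now: 7
Compute levels (Kahn BFS):
  sources (in-degree 0): C
  process C: level=0
    C->B: in-degree(B)=0, level(B)=1, enqueue
    C->D: in-degree(D)=1, level(D)>=1
    C->E: in-degree(E)=1, level(E)>=1
  process B: level=1
    B->A: in-degree(A)=1, level(A)>=2
    B->D: in-degree(D)=0, level(D)=2, enqueue
    B->E: in-degree(E)=0, level(E)=2, enqueue
  process D: level=2
    D->A: in-degree(A)=0, level(A)=3, enqueue
  process E: level=2
  process A: level=3
All levels: A:3, B:1, C:0, D:2, E:2
level(A) = 3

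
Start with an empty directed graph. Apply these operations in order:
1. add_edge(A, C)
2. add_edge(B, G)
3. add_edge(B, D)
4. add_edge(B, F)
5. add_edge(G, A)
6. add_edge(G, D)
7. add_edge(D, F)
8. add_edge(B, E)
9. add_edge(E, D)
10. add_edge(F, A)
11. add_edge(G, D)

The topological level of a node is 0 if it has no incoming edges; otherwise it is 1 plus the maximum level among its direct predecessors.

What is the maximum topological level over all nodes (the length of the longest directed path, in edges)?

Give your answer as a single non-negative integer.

Op 1: add_edge(A, C). Edges now: 1
Op 2: add_edge(B, G). Edges now: 2
Op 3: add_edge(B, D). Edges now: 3
Op 4: add_edge(B, F). Edges now: 4
Op 5: add_edge(G, A). Edges now: 5
Op 6: add_edge(G, D). Edges now: 6
Op 7: add_edge(D, F). Edges now: 7
Op 8: add_edge(B, E). Edges now: 8
Op 9: add_edge(E, D). Edges now: 9
Op 10: add_edge(F, A). Edges now: 10
Op 11: add_edge(G, D) (duplicate, no change). Edges now: 10
Compute levels (Kahn BFS):
  sources (in-degree 0): B
  process B: level=0
    B->D: in-degree(D)=2, level(D)>=1
    B->E: in-degree(E)=0, level(E)=1, enqueue
    B->F: in-degree(F)=1, level(F)>=1
    B->G: in-degree(G)=0, level(G)=1, enqueue
  process E: level=1
    E->D: in-degree(D)=1, level(D)>=2
  process G: level=1
    G->A: in-degree(A)=1, level(A)>=2
    G->D: in-degree(D)=0, level(D)=2, enqueue
  process D: level=2
    D->F: in-degree(F)=0, level(F)=3, enqueue
  process F: level=3
    F->A: in-degree(A)=0, level(A)=4, enqueue
  process A: level=4
    A->C: in-degree(C)=0, level(C)=5, enqueue
  process C: level=5
All levels: A:4, B:0, C:5, D:2, E:1, F:3, G:1
max level = 5

Answer: 5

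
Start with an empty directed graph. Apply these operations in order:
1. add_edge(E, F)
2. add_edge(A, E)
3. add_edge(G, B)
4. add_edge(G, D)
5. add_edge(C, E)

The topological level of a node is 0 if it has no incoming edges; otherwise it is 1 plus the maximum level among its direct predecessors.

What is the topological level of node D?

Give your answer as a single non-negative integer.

Op 1: add_edge(E, F). Edges now: 1
Op 2: add_edge(A, E). Edges now: 2
Op 3: add_edge(G, B). Edges now: 3
Op 4: add_edge(G, D). Edges now: 4
Op 5: add_edge(C, E). Edges now: 5
Compute levels (Kahn BFS):
  sources (in-degree 0): A, C, G
  process A: level=0
    A->E: in-degree(E)=1, level(E)>=1
  process C: level=0
    C->E: in-degree(E)=0, level(E)=1, enqueue
  process G: level=0
    G->B: in-degree(B)=0, level(B)=1, enqueue
    G->D: in-degree(D)=0, level(D)=1, enqueue
  process E: level=1
    E->F: in-degree(F)=0, level(F)=2, enqueue
  process B: level=1
  process D: level=1
  process F: level=2
All levels: A:0, B:1, C:0, D:1, E:1, F:2, G:0
level(D) = 1

Answer: 1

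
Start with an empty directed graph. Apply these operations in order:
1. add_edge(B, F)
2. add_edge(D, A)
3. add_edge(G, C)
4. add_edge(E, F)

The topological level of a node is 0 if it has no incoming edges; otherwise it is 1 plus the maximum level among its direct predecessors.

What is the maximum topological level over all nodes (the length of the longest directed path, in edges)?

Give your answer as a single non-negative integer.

Op 1: add_edge(B, F). Edges now: 1
Op 2: add_edge(D, A). Edges now: 2
Op 3: add_edge(G, C). Edges now: 3
Op 4: add_edge(E, F). Edges now: 4
Compute levels (Kahn BFS):
  sources (in-degree 0): B, D, E, G
  process B: level=0
    B->F: in-degree(F)=1, level(F)>=1
  process D: level=0
    D->A: in-degree(A)=0, level(A)=1, enqueue
  process E: level=0
    E->F: in-degree(F)=0, level(F)=1, enqueue
  process G: level=0
    G->C: in-degree(C)=0, level(C)=1, enqueue
  process A: level=1
  process F: level=1
  process C: level=1
All levels: A:1, B:0, C:1, D:0, E:0, F:1, G:0
max level = 1

Answer: 1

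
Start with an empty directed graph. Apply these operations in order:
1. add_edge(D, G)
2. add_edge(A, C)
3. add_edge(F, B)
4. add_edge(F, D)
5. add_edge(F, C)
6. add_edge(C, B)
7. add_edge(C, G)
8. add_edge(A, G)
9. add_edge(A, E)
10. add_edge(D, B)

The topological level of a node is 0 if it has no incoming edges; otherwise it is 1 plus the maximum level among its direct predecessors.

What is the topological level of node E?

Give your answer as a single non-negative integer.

Op 1: add_edge(D, G). Edges now: 1
Op 2: add_edge(A, C). Edges now: 2
Op 3: add_edge(F, B). Edges now: 3
Op 4: add_edge(F, D). Edges now: 4
Op 5: add_edge(F, C). Edges now: 5
Op 6: add_edge(C, B). Edges now: 6
Op 7: add_edge(C, G). Edges now: 7
Op 8: add_edge(A, G). Edges now: 8
Op 9: add_edge(A, E). Edges now: 9
Op 10: add_edge(D, B). Edges now: 10
Compute levels (Kahn BFS):
  sources (in-degree 0): A, F
  process A: level=0
    A->C: in-degree(C)=1, level(C)>=1
    A->E: in-degree(E)=0, level(E)=1, enqueue
    A->G: in-degree(G)=2, level(G)>=1
  process F: level=0
    F->B: in-degree(B)=2, level(B)>=1
    F->C: in-degree(C)=0, level(C)=1, enqueue
    F->D: in-degree(D)=0, level(D)=1, enqueue
  process E: level=1
  process C: level=1
    C->B: in-degree(B)=1, level(B)>=2
    C->G: in-degree(G)=1, level(G)>=2
  process D: level=1
    D->B: in-degree(B)=0, level(B)=2, enqueue
    D->G: in-degree(G)=0, level(G)=2, enqueue
  process B: level=2
  process G: level=2
All levels: A:0, B:2, C:1, D:1, E:1, F:0, G:2
level(E) = 1

Answer: 1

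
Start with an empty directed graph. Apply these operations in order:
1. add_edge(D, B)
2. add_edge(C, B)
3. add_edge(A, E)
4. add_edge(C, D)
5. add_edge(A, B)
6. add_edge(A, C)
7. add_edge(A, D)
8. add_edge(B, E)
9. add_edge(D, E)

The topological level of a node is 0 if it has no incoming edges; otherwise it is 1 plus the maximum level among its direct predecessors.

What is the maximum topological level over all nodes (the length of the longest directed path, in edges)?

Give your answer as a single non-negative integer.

Op 1: add_edge(D, B). Edges now: 1
Op 2: add_edge(C, B). Edges now: 2
Op 3: add_edge(A, E). Edges now: 3
Op 4: add_edge(C, D). Edges now: 4
Op 5: add_edge(A, B). Edges now: 5
Op 6: add_edge(A, C). Edges now: 6
Op 7: add_edge(A, D). Edges now: 7
Op 8: add_edge(B, E). Edges now: 8
Op 9: add_edge(D, E). Edges now: 9
Compute levels (Kahn BFS):
  sources (in-degree 0): A
  process A: level=0
    A->B: in-degree(B)=2, level(B)>=1
    A->C: in-degree(C)=0, level(C)=1, enqueue
    A->D: in-degree(D)=1, level(D)>=1
    A->E: in-degree(E)=2, level(E)>=1
  process C: level=1
    C->B: in-degree(B)=1, level(B)>=2
    C->D: in-degree(D)=0, level(D)=2, enqueue
  process D: level=2
    D->B: in-degree(B)=0, level(B)=3, enqueue
    D->E: in-degree(E)=1, level(E)>=3
  process B: level=3
    B->E: in-degree(E)=0, level(E)=4, enqueue
  process E: level=4
All levels: A:0, B:3, C:1, D:2, E:4
max level = 4

Answer: 4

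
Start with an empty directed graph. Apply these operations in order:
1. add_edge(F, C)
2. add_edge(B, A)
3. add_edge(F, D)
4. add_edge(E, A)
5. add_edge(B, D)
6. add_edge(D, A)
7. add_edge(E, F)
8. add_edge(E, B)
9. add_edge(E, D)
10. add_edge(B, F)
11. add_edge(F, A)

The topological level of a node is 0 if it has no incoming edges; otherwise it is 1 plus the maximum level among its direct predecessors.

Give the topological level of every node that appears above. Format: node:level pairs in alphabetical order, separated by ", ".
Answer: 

Op 1: add_edge(F, C). Edges now: 1
Op 2: add_edge(B, A). Edges now: 2
Op 3: add_edge(F, D). Edges now: 3
Op 4: add_edge(E, A). Edges now: 4
Op 5: add_edge(B, D). Edges now: 5
Op 6: add_edge(D, A). Edges now: 6
Op 7: add_edge(E, F). Edges now: 7
Op 8: add_edge(E, B). Edges now: 8
Op 9: add_edge(E, D). Edges now: 9
Op 10: add_edge(B, F). Edges now: 10
Op 11: add_edge(F, A). Edges now: 11
Compute levels (Kahn BFS):
  sources (in-degree 0): E
  process E: level=0
    E->A: in-degree(A)=3, level(A)>=1
    E->B: in-degree(B)=0, level(B)=1, enqueue
    E->D: in-degree(D)=2, level(D)>=1
    E->F: in-degree(F)=1, level(F)>=1
  process B: level=1
    B->A: in-degree(A)=2, level(A)>=2
    B->D: in-degree(D)=1, level(D)>=2
    B->F: in-degree(F)=0, level(F)=2, enqueue
  process F: level=2
    F->A: in-degree(A)=1, level(A)>=3
    F->C: in-degree(C)=0, level(C)=3, enqueue
    F->D: in-degree(D)=0, level(D)=3, enqueue
  process C: level=3
  process D: level=3
    D->A: in-degree(A)=0, level(A)=4, enqueue
  process A: level=4
All levels: A:4, B:1, C:3, D:3, E:0, F:2

Answer: A:4, B:1, C:3, D:3, E:0, F:2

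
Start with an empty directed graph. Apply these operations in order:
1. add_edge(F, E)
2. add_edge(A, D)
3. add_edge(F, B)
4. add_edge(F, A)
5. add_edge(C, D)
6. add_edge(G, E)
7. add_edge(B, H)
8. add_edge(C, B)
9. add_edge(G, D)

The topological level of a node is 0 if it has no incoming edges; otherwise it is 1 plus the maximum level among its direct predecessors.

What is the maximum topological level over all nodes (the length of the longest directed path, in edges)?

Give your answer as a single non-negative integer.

Answer: 2

Derivation:
Op 1: add_edge(F, E). Edges now: 1
Op 2: add_edge(A, D). Edges now: 2
Op 3: add_edge(F, B). Edges now: 3
Op 4: add_edge(F, A). Edges now: 4
Op 5: add_edge(C, D). Edges now: 5
Op 6: add_edge(G, E). Edges now: 6
Op 7: add_edge(B, H). Edges now: 7
Op 8: add_edge(C, B). Edges now: 8
Op 9: add_edge(G, D). Edges now: 9
Compute levels (Kahn BFS):
  sources (in-degree 0): C, F, G
  process C: level=0
    C->B: in-degree(B)=1, level(B)>=1
    C->D: in-degree(D)=2, level(D)>=1
  process F: level=0
    F->A: in-degree(A)=0, level(A)=1, enqueue
    F->B: in-degree(B)=0, level(B)=1, enqueue
    F->E: in-degree(E)=1, level(E)>=1
  process G: level=0
    G->D: in-degree(D)=1, level(D)>=1
    G->E: in-degree(E)=0, level(E)=1, enqueue
  process A: level=1
    A->D: in-degree(D)=0, level(D)=2, enqueue
  process B: level=1
    B->H: in-degree(H)=0, level(H)=2, enqueue
  process E: level=1
  process D: level=2
  process H: level=2
All levels: A:1, B:1, C:0, D:2, E:1, F:0, G:0, H:2
max level = 2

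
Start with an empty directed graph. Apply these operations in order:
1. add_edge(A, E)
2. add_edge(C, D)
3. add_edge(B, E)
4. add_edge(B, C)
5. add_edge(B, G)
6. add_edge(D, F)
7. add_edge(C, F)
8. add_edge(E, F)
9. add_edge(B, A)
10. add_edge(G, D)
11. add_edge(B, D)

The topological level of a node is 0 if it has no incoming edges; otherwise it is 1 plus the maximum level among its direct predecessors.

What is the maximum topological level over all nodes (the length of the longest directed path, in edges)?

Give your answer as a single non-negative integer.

Op 1: add_edge(A, E). Edges now: 1
Op 2: add_edge(C, D). Edges now: 2
Op 3: add_edge(B, E). Edges now: 3
Op 4: add_edge(B, C). Edges now: 4
Op 5: add_edge(B, G). Edges now: 5
Op 6: add_edge(D, F). Edges now: 6
Op 7: add_edge(C, F). Edges now: 7
Op 8: add_edge(E, F). Edges now: 8
Op 9: add_edge(B, A). Edges now: 9
Op 10: add_edge(G, D). Edges now: 10
Op 11: add_edge(B, D). Edges now: 11
Compute levels (Kahn BFS):
  sources (in-degree 0): B
  process B: level=0
    B->A: in-degree(A)=0, level(A)=1, enqueue
    B->C: in-degree(C)=0, level(C)=1, enqueue
    B->D: in-degree(D)=2, level(D)>=1
    B->E: in-degree(E)=1, level(E)>=1
    B->G: in-degree(G)=0, level(G)=1, enqueue
  process A: level=1
    A->E: in-degree(E)=0, level(E)=2, enqueue
  process C: level=1
    C->D: in-degree(D)=1, level(D)>=2
    C->F: in-degree(F)=2, level(F)>=2
  process G: level=1
    G->D: in-degree(D)=0, level(D)=2, enqueue
  process E: level=2
    E->F: in-degree(F)=1, level(F)>=3
  process D: level=2
    D->F: in-degree(F)=0, level(F)=3, enqueue
  process F: level=3
All levels: A:1, B:0, C:1, D:2, E:2, F:3, G:1
max level = 3

Answer: 3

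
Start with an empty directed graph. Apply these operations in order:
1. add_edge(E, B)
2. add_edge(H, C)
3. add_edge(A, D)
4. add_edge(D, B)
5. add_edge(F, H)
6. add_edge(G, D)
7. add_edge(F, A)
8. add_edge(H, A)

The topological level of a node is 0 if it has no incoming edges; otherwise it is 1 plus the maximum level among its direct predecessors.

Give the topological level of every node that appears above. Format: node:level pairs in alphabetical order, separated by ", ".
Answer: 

Answer: A:2, B:4, C:2, D:3, E:0, F:0, G:0, H:1

Derivation:
Op 1: add_edge(E, B). Edges now: 1
Op 2: add_edge(H, C). Edges now: 2
Op 3: add_edge(A, D). Edges now: 3
Op 4: add_edge(D, B). Edges now: 4
Op 5: add_edge(F, H). Edges now: 5
Op 6: add_edge(G, D). Edges now: 6
Op 7: add_edge(F, A). Edges now: 7
Op 8: add_edge(H, A). Edges now: 8
Compute levels (Kahn BFS):
  sources (in-degree 0): E, F, G
  process E: level=0
    E->B: in-degree(B)=1, level(B)>=1
  process F: level=0
    F->A: in-degree(A)=1, level(A)>=1
    F->H: in-degree(H)=0, level(H)=1, enqueue
  process G: level=0
    G->D: in-degree(D)=1, level(D)>=1
  process H: level=1
    H->A: in-degree(A)=0, level(A)=2, enqueue
    H->C: in-degree(C)=0, level(C)=2, enqueue
  process A: level=2
    A->D: in-degree(D)=0, level(D)=3, enqueue
  process C: level=2
  process D: level=3
    D->B: in-degree(B)=0, level(B)=4, enqueue
  process B: level=4
All levels: A:2, B:4, C:2, D:3, E:0, F:0, G:0, H:1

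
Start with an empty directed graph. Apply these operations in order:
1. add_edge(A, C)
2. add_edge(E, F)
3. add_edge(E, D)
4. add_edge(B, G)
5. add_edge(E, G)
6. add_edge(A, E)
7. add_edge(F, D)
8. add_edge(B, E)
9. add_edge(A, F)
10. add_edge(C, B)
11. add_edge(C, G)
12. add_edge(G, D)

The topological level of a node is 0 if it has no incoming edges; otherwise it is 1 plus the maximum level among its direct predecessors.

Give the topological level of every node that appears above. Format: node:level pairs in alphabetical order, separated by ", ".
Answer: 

Answer: A:0, B:2, C:1, D:5, E:3, F:4, G:4

Derivation:
Op 1: add_edge(A, C). Edges now: 1
Op 2: add_edge(E, F). Edges now: 2
Op 3: add_edge(E, D). Edges now: 3
Op 4: add_edge(B, G). Edges now: 4
Op 5: add_edge(E, G). Edges now: 5
Op 6: add_edge(A, E). Edges now: 6
Op 7: add_edge(F, D). Edges now: 7
Op 8: add_edge(B, E). Edges now: 8
Op 9: add_edge(A, F). Edges now: 9
Op 10: add_edge(C, B). Edges now: 10
Op 11: add_edge(C, G). Edges now: 11
Op 12: add_edge(G, D). Edges now: 12
Compute levels (Kahn BFS):
  sources (in-degree 0): A
  process A: level=0
    A->C: in-degree(C)=0, level(C)=1, enqueue
    A->E: in-degree(E)=1, level(E)>=1
    A->F: in-degree(F)=1, level(F)>=1
  process C: level=1
    C->B: in-degree(B)=0, level(B)=2, enqueue
    C->G: in-degree(G)=2, level(G)>=2
  process B: level=2
    B->E: in-degree(E)=0, level(E)=3, enqueue
    B->G: in-degree(G)=1, level(G)>=3
  process E: level=3
    E->D: in-degree(D)=2, level(D)>=4
    E->F: in-degree(F)=0, level(F)=4, enqueue
    E->G: in-degree(G)=0, level(G)=4, enqueue
  process F: level=4
    F->D: in-degree(D)=1, level(D)>=5
  process G: level=4
    G->D: in-degree(D)=0, level(D)=5, enqueue
  process D: level=5
All levels: A:0, B:2, C:1, D:5, E:3, F:4, G:4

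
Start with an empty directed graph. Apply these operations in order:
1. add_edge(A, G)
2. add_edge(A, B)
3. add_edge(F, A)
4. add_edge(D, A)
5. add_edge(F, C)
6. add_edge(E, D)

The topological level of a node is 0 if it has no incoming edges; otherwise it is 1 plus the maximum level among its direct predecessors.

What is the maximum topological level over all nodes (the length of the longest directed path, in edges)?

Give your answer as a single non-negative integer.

Answer: 3

Derivation:
Op 1: add_edge(A, G). Edges now: 1
Op 2: add_edge(A, B). Edges now: 2
Op 3: add_edge(F, A). Edges now: 3
Op 4: add_edge(D, A). Edges now: 4
Op 5: add_edge(F, C). Edges now: 5
Op 6: add_edge(E, D). Edges now: 6
Compute levels (Kahn BFS):
  sources (in-degree 0): E, F
  process E: level=0
    E->D: in-degree(D)=0, level(D)=1, enqueue
  process F: level=0
    F->A: in-degree(A)=1, level(A)>=1
    F->C: in-degree(C)=0, level(C)=1, enqueue
  process D: level=1
    D->A: in-degree(A)=0, level(A)=2, enqueue
  process C: level=1
  process A: level=2
    A->B: in-degree(B)=0, level(B)=3, enqueue
    A->G: in-degree(G)=0, level(G)=3, enqueue
  process B: level=3
  process G: level=3
All levels: A:2, B:3, C:1, D:1, E:0, F:0, G:3
max level = 3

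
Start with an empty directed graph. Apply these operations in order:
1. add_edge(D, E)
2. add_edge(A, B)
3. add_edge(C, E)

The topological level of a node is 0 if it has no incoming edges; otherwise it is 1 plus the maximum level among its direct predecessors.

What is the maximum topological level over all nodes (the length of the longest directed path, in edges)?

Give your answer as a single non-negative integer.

Answer: 1

Derivation:
Op 1: add_edge(D, E). Edges now: 1
Op 2: add_edge(A, B). Edges now: 2
Op 3: add_edge(C, E). Edges now: 3
Compute levels (Kahn BFS):
  sources (in-degree 0): A, C, D
  process A: level=0
    A->B: in-degree(B)=0, level(B)=1, enqueue
  process C: level=0
    C->E: in-degree(E)=1, level(E)>=1
  process D: level=0
    D->E: in-degree(E)=0, level(E)=1, enqueue
  process B: level=1
  process E: level=1
All levels: A:0, B:1, C:0, D:0, E:1
max level = 1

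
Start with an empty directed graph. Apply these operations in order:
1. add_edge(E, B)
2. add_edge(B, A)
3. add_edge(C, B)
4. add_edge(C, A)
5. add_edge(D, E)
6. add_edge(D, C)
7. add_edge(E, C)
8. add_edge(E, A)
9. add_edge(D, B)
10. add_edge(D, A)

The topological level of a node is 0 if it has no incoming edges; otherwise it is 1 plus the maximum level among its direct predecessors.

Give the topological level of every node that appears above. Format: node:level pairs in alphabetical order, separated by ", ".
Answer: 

Op 1: add_edge(E, B). Edges now: 1
Op 2: add_edge(B, A). Edges now: 2
Op 3: add_edge(C, B). Edges now: 3
Op 4: add_edge(C, A). Edges now: 4
Op 5: add_edge(D, E). Edges now: 5
Op 6: add_edge(D, C). Edges now: 6
Op 7: add_edge(E, C). Edges now: 7
Op 8: add_edge(E, A). Edges now: 8
Op 9: add_edge(D, B). Edges now: 9
Op 10: add_edge(D, A). Edges now: 10
Compute levels (Kahn BFS):
  sources (in-degree 0): D
  process D: level=0
    D->A: in-degree(A)=3, level(A)>=1
    D->B: in-degree(B)=2, level(B)>=1
    D->C: in-degree(C)=1, level(C)>=1
    D->E: in-degree(E)=0, level(E)=1, enqueue
  process E: level=1
    E->A: in-degree(A)=2, level(A)>=2
    E->B: in-degree(B)=1, level(B)>=2
    E->C: in-degree(C)=0, level(C)=2, enqueue
  process C: level=2
    C->A: in-degree(A)=1, level(A)>=3
    C->B: in-degree(B)=0, level(B)=3, enqueue
  process B: level=3
    B->A: in-degree(A)=0, level(A)=4, enqueue
  process A: level=4
All levels: A:4, B:3, C:2, D:0, E:1

Answer: A:4, B:3, C:2, D:0, E:1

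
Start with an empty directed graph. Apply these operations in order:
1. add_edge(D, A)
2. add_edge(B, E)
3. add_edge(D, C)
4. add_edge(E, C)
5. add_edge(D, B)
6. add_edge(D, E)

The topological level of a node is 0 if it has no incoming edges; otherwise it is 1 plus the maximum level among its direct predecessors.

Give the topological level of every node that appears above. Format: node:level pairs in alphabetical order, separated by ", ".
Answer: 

Answer: A:1, B:1, C:3, D:0, E:2

Derivation:
Op 1: add_edge(D, A). Edges now: 1
Op 2: add_edge(B, E). Edges now: 2
Op 3: add_edge(D, C). Edges now: 3
Op 4: add_edge(E, C). Edges now: 4
Op 5: add_edge(D, B). Edges now: 5
Op 6: add_edge(D, E). Edges now: 6
Compute levels (Kahn BFS):
  sources (in-degree 0): D
  process D: level=0
    D->A: in-degree(A)=0, level(A)=1, enqueue
    D->B: in-degree(B)=0, level(B)=1, enqueue
    D->C: in-degree(C)=1, level(C)>=1
    D->E: in-degree(E)=1, level(E)>=1
  process A: level=1
  process B: level=1
    B->E: in-degree(E)=0, level(E)=2, enqueue
  process E: level=2
    E->C: in-degree(C)=0, level(C)=3, enqueue
  process C: level=3
All levels: A:1, B:1, C:3, D:0, E:2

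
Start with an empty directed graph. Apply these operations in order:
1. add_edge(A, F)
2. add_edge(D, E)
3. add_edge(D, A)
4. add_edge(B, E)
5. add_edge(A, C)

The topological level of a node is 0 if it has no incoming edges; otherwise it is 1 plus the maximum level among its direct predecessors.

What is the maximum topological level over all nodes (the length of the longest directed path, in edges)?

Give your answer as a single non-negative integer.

Op 1: add_edge(A, F). Edges now: 1
Op 2: add_edge(D, E). Edges now: 2
Op 3: add_edge(D, A). Edges now: 3
Op 4: add_edge(B, E). Edges now: 4
Op 5: add_edge(A, C). Edges now: 5
Compute levels (Kahn BFS):
  sources (in-degree 0): B, D
  process B: level=0
    B->E: in-degree(E)=1, level(E)>=1
  process D: level=0
    D->A: in-degree(A)=0, level(A)=1, enqueue
    D->E: in-degree(E)=0, level(E)=1, enqueue
  process A: level=1
    A->C: in-degree(C)=0, level(C)=2, enqueue
    A->F: in-degree(F)=0, level(F)=2, enqueue
  process E: level=1
  process C: level=2
  process F: level=2
All levels: A:1, B:0, C:2, D:0, E:1, F:2
max level = 2

Answer: 2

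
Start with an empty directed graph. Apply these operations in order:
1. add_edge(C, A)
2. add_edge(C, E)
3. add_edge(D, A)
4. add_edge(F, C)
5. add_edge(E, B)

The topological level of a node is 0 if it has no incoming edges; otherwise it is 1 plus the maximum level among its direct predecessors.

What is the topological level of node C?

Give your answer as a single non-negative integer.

Op 1: add_edge(C, A). Edges now: 1
Op 2: add_edge(C, E). Edges now: 2
Op 3: add_edge(D, A). Edges now: 3
Op 4: add_edge(F, C). Edges now: 4
Op 5: add_edge(E, B). Edges now: 5
Compute levels (Kahn BFS):
  sources (in-degree 0): D, F
  process D: level=0
    D->A: in-degree(A)=1, level(A)>=1
  process F: level=0
    F->C: in-degree(C)=0, level(C)=1, enqueue
  process C: level=1
    C->A: in-degree(A)=0, level(A)=2, enqueue
    C->E: in-degree(E)=0, level(E)=2, enqueue
  process A: level=2
  process E: level=2
    E->B: in-degree(B)=0, level(B)=3, enqueue
  process B: level=3
All levels: A:2, B:3, C:1, D:0, E:2, F:0
level(C) = 1

Answer: 1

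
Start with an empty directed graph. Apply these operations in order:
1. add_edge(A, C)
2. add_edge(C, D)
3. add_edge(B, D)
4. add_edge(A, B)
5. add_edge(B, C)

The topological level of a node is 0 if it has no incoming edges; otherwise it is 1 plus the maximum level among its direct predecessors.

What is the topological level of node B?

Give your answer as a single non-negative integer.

Op 1: add_edge(A, C). Edges now: 1
Op 2: add_edge(C, D). Edges now: 2
Op 3: add_edge(B, D). Edges now: 3
Op 4: add_edge(A, B). Edges now: 4
Op 5: add_edge(B, C). Edges now: 5
Compute levels (Kahn BFS):
  sources (in-degree 0): A
  process A: level=0
    A->B: in-degree(B)=0, level(B)=1, enqueue
    A->C: in-degree(C)=1, level(C)>=1
  process B: level=1
    B->C: in-degree(C)=0, level(C)=2, enqueue
    B->D: in-degree(D)=1, level(D)>=2
  process C: level=2
    C->D: in-degree(D)=0, level(D)=3, enqueue
  process D: level=3
All levels: A:0, B:1, C:2, D:3
level(B) = 1

Answer: 1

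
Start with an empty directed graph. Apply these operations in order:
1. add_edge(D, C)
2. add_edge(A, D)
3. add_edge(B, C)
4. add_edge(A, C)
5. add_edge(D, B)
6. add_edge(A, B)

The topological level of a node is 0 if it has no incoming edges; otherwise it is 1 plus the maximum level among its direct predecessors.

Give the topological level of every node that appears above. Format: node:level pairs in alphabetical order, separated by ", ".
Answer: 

Op 1: add_edge(D, C). Edges now: 1
Op 2: add_edge(A, D). Edges now: 2
Op 3: add_edge(B, C). Edges now: 3
Op 4: add_edge(A, C). Edges now: 4
Op 5: add_edge(D, B). Edges now: 5
Op 6: add_edge(A, B). Edges now: 6
Compute levels (Kahn BFS):
  sources (in-degree 0): A
  process A: level=0
    A->B: in-degree(B)=1, level(B)>=1
    A->C: in-degree(C)=2, level(C)>=1
    A->D: in-degree(D)=0, level(D)=1, enqueue
  process D: level=1
    D->B: in-degree(B)=0, level(B)=2, enqueue
    D->C: in-degree(C)=1, level(C)>=2
  process B: level=2
    B->C: in-degree(C)=0, level(C)=3, enqueue
  process C: level=3
All levels: A:0, B:2, C:3, D:1

Answer: A:0, B:2, C:3, D:1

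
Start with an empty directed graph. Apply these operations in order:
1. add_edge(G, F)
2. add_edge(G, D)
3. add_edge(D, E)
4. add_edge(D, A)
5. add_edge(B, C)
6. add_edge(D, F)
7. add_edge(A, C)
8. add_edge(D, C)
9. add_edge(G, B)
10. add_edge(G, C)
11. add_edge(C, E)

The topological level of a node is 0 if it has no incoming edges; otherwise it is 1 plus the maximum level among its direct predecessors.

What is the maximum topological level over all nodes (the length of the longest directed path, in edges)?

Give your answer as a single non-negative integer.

Op 1: add_edge(G, F). Edges now: 1
Op 2: add_edge(G, D). Edges now: 2
Op 3: add_edge(D, E). Edges now: 3
Op 4: add_edge(D, A). Edges now: 4
Op 5: add_edge(B, C). Edges now: 5
Op 6: add_edge(D, F). Edges now: 6
Op 7: add_edge(A, C). Edges now: 7
Op 8: add_edge(D, C). Edges now: 8
Op 9: add_edge(G, B). Edges now: 9
Op 10: add_edge(G, C). Edges now: 10
Op 11: add_edge(C, E). Edges now: 11
Compute levels (Kahn BFS):
  sources (in-degree 0): G
  process G: level=0
    G->B: in-degree(B)=0, level(B)=1, enqueue
    G->C: in-degree(C)=3, level(C)>=1
    G->D: in-degree(D)=0, level(D)=1, enqueue
    G->F: in-degree(F)=1, level(F)>=1
  process B: level=1
    B->C: in-degree(C)=2, level(C)>=2
  process D: level=1
    D->A: in-degree(A)=0, level(A)=2, enqueue
    D->C: in-degree(C)=1, level(C)>=2
    D->E: in-degree(E)=1, level(E)>=2
    D->F: in-degree(F)=0, level(F)=2, enqueue
  process A: level=2
    A->C: in-degree(C)=0, level(C)=3, enqueue
  process F: level=2
  process C: level=3
    C->E: in-degree(E)=0, level(E)=4, enqueue
  process E: level=4
All levels: A:2, B:1, C:3, D:1, E:4, F:2, G:0
max level = 4

Answer: 4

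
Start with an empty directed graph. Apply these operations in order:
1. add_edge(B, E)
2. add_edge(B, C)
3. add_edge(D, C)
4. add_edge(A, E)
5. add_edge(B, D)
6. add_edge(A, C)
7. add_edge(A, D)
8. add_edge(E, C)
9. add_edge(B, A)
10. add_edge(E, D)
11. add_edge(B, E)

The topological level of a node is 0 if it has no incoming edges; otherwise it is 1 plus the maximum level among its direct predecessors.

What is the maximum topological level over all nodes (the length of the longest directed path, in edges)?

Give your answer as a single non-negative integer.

Answer: 4

Derivation:
Op 1: add_edge(B, E). Edges now: 1
Op 2: add_edge(B, C). Edges now: 2
Op 3: add_edge(D, C). Edges now: 3
Op 4: add_edge(A, E). Edges now: 4
Op 5: add_edge(B, D). Edges now: 5
Op 6: add_edge(A, C). Edges now: 6
Op 7: add_edge(A, D). Edges now: 7
Op 8: add_edge(E, C). Edges now: 8
Op 9: add_edge(B, A). Edges now: 9
Op 10: add_edge(E, D). Edges now: 10
Op 11: add_edge(B, E) (duplicate, no change). Edges now: 10
Compute levels (Kahn BFS):
  sources (in-degree 0): B
  process B: level=0
    B->A: in-degree(A)=0, level(A)=1, enqueue
    B->C: in-degree(C)=3, level(C)>=1
    B->D: in-degree(D)=2, level(D)>=1
    B->E: in-degree(E)=1, level(E)>=1
  process A: level=1
    A->C: in-degree(C)=2, level(C)>=2
    A->D: in-degree(D)=1, level(D)>=2
    A->E: in-degree(E)=0, level(E)=2, enqueue
  process E: level=2
    E->C: in-degree(C)=1, level(C)>=3
    E->D: in-degree(D)=0, level(D)=3, enqueue
  process D: level=3
    D->C: in-degree(C)=0, level(C)=4, enqueue
  process C: level=4
All levels: A:1, B:0, C:4, D:3, E:2
max level = 4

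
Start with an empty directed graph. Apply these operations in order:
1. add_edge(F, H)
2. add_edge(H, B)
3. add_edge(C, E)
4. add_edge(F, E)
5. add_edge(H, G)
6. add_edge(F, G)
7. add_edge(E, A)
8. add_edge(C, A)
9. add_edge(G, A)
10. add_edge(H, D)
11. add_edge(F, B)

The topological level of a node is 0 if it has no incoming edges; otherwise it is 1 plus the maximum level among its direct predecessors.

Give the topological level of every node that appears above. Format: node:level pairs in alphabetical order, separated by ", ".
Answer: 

Answer: A:3, B:2, C:0, D:2, E:1, F:0, G:2, H:1

Derivation:
Op 1: add_edge(F, H). Edges now: 1
Op 2: add_edge(H, B). Edges now: 2
Op 3: add_edge(C, E). Edges now: 3
Op 4: add_edge(F, E). Edges now: 4
Op 5: add_edge(H, G). Edges now: 5
Op 6: add_edge(F, G). Edges now: 6
Op 7: add_edge(E, A). Edges now: 7
Op 8: add_edge(C, A). Edges now: 8
Op 9: add_edge(G, A). Edges now: 9
Op 10: add_edge(H, D). Edges now: 10
Op 11: add_edge(F, B). Edges now: 11
Compute levels (Kahn BFS):
  sources (in-degree 0): C, F
  process C: level=0
    C->A: in-degree(A)=2, level(A)>=1
    C->E: in-degree(E)=1, level(E)>=1
  process F: level=0
    F->B: in-degree(B)=1, level(B)>=1
    F->E: in-degree(E)=0, level(E)=1, enqueue
    F->G: in-degree(G)=1, level(G)>=1
    F->H: in-degree(H)=0, level(H)=1, enqueue
  process E: level=1
    E->A: in-degree(A)=1, level(A)>=2
  process H: level=1
    H->B: in-degree(B)=0, level(B)=2, enqueue
    H->D: in-degree(D)=0, level(D)=2, enqueue
    H->G: in-degree(G)=0, level(G)=2, enqueue
  process B: level=2
  process D: level=2
  process G: level=2
    G->A: in-degree(A)=0, level(A)=3, enqueue
  process A: level=3
All levels: A:3, B:2, C:0, D:2, E:1, F:0, G:2, H:1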